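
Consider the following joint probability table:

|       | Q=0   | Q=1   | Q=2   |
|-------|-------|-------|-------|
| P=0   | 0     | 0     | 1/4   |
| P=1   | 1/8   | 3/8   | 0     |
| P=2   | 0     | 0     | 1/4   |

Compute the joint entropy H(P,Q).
H(P,Q) = -Σ P(P,Q) log₂ P(P,Q), summed over the non-zero cells:
H(P,Q) = -[(1/4)·log₂(1/4) + (1/8)·log₂(1/8) + (3/8)·log₂(3/8) + (1/4)·log₂(1/4)]
  = 0.5000 + 0.3750 + 0.5306 + 0.5000
  = 1.9056 bits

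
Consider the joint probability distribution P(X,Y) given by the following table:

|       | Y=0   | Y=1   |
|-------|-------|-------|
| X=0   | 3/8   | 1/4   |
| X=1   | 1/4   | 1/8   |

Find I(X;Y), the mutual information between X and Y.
Marginal P(X) (row sums):
  P(X=0) = 3/8 + 1/4 = 5/8
  P(X=1) = 1/4 + 1/8 = 3/8
Marginal P(Y) (column sums):
  P(Y=0) = 3/8 + 1/4 = 5/8
  P(Y=1) = 1/4 + 1/8 = 3/8

H(X) = -[(5/8)·log₂(5/8) + (3/8)·log₂(3/8)]
  = 0.4238 + 0.5306
  = 0.9544 bits
H(Y) = -[(5/8)·log₂(5/8) + (3/8)·log₂(3/8)]
  = 0.4238 + 0.5306
  = 0.9544 bits
H(X,Y) = -[(3/8)·log₂(3/8) + (1/4)·log₂(1/4) + (1/4)·log₂(1/4) + (1/8)·log₂(1/8)]
  = 0.5306 + 0.5000 + 0.5000 + 0.3750
  = 1.9056 bits

I(X;Y) = H(X) + H(Y) - H(X,Y)
  = 0.9544 + 0.9544 - 1.9056
  = 0.0032 bits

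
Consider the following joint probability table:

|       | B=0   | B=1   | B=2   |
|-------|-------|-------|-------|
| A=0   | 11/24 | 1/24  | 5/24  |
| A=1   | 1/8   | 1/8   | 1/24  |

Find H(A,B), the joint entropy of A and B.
H(A,B) = -Σ P(A,B) log₂ P(A,B), summed over the non-zero cells:
H(A,B) = -[(11/24)·log₂(11/24) + (1/24)·log₂(1/24) + (5/24)·log₂(5/24) + (1/8)·log₂(1/8) + (1/8)·log₂(1/8) + (1/24)·log₂(1/24)]
  = 0.5159 + 0.1910 + 0.4715 + 0.3750 + 0.3750 + 0.1910
  = 2.1194 bits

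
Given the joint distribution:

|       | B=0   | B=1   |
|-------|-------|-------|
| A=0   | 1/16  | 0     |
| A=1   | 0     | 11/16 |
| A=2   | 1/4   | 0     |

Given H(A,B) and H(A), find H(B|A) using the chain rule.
From the chain rule: H(A,B) = H(A) + H(B|A)
Therefore: H(B|A) = H(A,B) - H(A)

H(A,B) = -[(1/16)·log₂(1/16) + (11/16)·log₂(11/16) + (1/4)·log₂(1/4)]
  = 0.2500 + 0.3716 + 0.5000
  = 1.1216 bits
Marginal P(A) (row sums):
  P(A=0) = 1/16 + 0 = 1/16
  P(A=1) = 0 + 11/16 = 11/16
  P(A=2) = 1/4 + 0 = 1/4
H(A) = -[(1/16)·log₂(1/16) + (11/16)·log₂(11/16) + (1/4)·log₂(1/4)]
  = 0.2500 + 0.3716 + 0.5000
  = 1.1216 bits

H(B|A) = 1.1216 - 1.1216 = 0.0000 bits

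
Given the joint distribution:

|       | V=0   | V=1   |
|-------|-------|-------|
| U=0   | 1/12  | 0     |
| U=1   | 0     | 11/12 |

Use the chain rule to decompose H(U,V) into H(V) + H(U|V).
By the chain rule: H(U,V) = H(V) + H(U|V)

Marginal P(V) (column sums):
  P(V=0) = 1/12 + 0 = 1/12
  P(V=1) = 0 + 11/12 = 11/12
H(V) = -[(1/12)·log₂(1/12) + (11/12)·log₂(11/12)]
  = 0.2987 + 0.1151
  = 0.4138 bits
H(U|V) = -Σ P(U,V)·log₂ P(U|V), where P(U|V) = P(U,V) / P(V)
  (cells with P(U,V) = 0 contribute 0)
  (U=0,V=0): P(U|V) = (1/12)/(1/12) = 1;  -(1/12)·log₂(1) = 0.0000
  (U=1,V=1): P(U|V) = (11/12)/(11/12) = 1;  -(11/12)·log₂(1) = 0.0000
H(U|V) = 0.0000 + 0.0000
  = 0.0000 bits

H(U,V) = H(V) + H(U|V) = 0.4138 + 0.0000 = 0.4138 bits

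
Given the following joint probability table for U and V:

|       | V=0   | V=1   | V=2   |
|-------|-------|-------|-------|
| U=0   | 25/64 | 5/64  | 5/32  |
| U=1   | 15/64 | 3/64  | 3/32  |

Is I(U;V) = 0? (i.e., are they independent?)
Marginal P(U) (row sums):
  P(U=0) = 25/64 + 5/64 + 5/32 = 5/8
  P(U=1) = 15/64 + 3/64 + 3/32 = 3/8
Marginal P(V) (column sums):
  P(V=0) = 25/64 + 15/64 = 5/8
  P(V=1) = 5/64 + 3/64 = 1/8
  P(V=2) = 5/32 + 3/32 = 1/4

U and V are independent iff P(U=i,V=j) = P(U=i)·P(V=j) for every cell.
  P(U=0)·P(V=0) = 5/8 × 5/8 = 25/64 = P(U=0,V=0) ✓
  P(U=0)·P(V=1) = 5/8 × 1/8 = 5/64 = P(U=0,V=1) ✓
  P(U=0)·P(V=2) = 5/8 × 1/4 = 5/32 = P(U=0,V=2) ✓
  P(U=1)·P(V=0) = 3/8 × 5/8 = 15/64 = P(U=1,V=0) ✓
  P(U=1)·P(V=1) = 3/8 × 1/8 = 3/64 = P(U=1,V=1) ✓
  P(U=1)·P(V=2) = 3/8 × 1/4 = 3/32 = P(U=1,V=2) ✓

Yes, U and V are independent: every cell factors, so I(U;V) = 0 bits.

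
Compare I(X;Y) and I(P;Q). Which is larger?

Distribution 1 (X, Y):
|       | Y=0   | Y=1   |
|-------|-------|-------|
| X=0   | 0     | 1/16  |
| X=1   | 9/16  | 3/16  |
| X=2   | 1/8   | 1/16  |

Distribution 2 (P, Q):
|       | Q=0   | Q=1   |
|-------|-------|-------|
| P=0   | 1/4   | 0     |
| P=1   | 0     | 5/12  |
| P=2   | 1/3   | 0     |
Distribution 1 (X, Y):
Marginal P(X) (row sums):
  P(X=0) = 0 + 1/16 = 1/16
  P(X=1) = 9/16 + 3/16 = 3/4
  P(X=2) = 1/8 + 1/16 = 3/16
Marginal P(Y) (column sums):
  P(Y=0) = 0 + 9/16 + 1/8 = 11/16
  P(Y=1) = 1/16 + 3/16 + 1/16 = 5/16

H(X) = -[(1/16)·log₂(1/16) + (3/4)·log₂(3/4) + (3/16)·log₂(3/16)]
  = 0.2500 + 0.3113 + 0.4528
  = 1.0141 bits
H(Y) = -[(11/16)·log₂(11/16) + (5/16)·log₂(5/16)]
  = 0.3716 + 0.5244
  = 0.8960 bits
H(X,Y) = -[(1/16)·log₂(1/16) + (9/16)·log₂(9/16) + (3/16)·log₂(3/16) + (1/8)·log₂(1/8) + (1/16)·log₂(1/16)]
  = 0.2500 + 0.4669 + 0.4528 + 0.3750 + 0.2500
  = 1.7947 bits

I(X;Y) = H(X) + H(Y) - H(X,Y)
  = 1.0141 + 0.8960 - 1.7947
  = 0.1154 bits

Distribution 2 (P, Q):
Marginal P(P) (row sums):
  P(P=0) = 1/4 + 0 = 1/4
  P(P=1) = 0 + 5/12 = 5/12
  P(P=2) = 1/3 + 0 = 1/3
Marginal P(Q) (column sums):
  P(Q=0) = 1/4 + 0 + 1/3 = 7/12
  P(Q=1) = 0 + 5/12 + 0 = 5/12

H(P) = -[(1/4)·log₂(1/4) + (5/12)·log₂(5/12) + (1/3)·log₂(1/3)]
  = 0.5000 + 0.5263 + 0.5283
  = 1.5546 bits
H(Q) = -[(7/12)·log₂(7/12) + (5/12)·log₂(5/12)]
  = 0.4536 + 0.5263
  = 0.9799 bits
H(P,Q) = -[(1/4)·log₂(1/4) + (5/12)·log₂(5/12) + (1/3)·log₂(1/3)]
  = 0.5000 + 0.5263 + 0.5283
  = 1.5546 bits

I(P;Q) = H(P) + H(Q) - H(P,Q)
  = 1.5546 + 0.9799 - 1.5546
  = 0.9799 bits

I(P;Q) = 0.9799 bits > I(X;Y) = 0.1154 bits, so (P, Q) has the higher mutual information (stronger dependence).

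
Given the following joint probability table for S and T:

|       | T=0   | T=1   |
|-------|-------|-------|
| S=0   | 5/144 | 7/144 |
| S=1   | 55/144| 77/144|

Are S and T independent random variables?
Marginal P(S) (row sums):
  P(S=0) = 5/144 + 7/144 = 1/12
  P(S=1) = 55/144 + 77/144 = 11/12
Marginal P(T) (column sums):
  P(T=0) = 5/144 + 55/144 = 5/12
  P(T=1) = 7/144 + 77/144 = 7/12

S and T are independent iff P(S=i,T=j) = P(S=i)·P(T=j) for every cell.
  P(S=0)·P(T=0) = 1/12 × 5/12 = 5/144 = P(S=0,T=0) ✓
  P(S=0)·P(T=1) = 1/12 × 7/12 = 7/144 = P(S=0,T=1) ✓
  P(S=1)·P(T=0) = 11/12 × 5/12 = 55/144 = P(S=1,T=0) ✓
  P(S=1)·P(T=1) = 11/12 × 7/12 = 77/144 = P(S=1,T=1) ✓

Yes, S and T are independent: every cell factors, so I(S;T) = 0 bits.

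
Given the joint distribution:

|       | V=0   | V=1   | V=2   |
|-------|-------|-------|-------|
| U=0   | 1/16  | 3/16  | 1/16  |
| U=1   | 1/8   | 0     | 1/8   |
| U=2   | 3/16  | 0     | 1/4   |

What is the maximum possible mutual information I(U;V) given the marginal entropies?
The upper bound on mutual information is I(U;V) ≤ min(H(U), H(V)).

Marginal P(U) (row sums):
  P(U=0) = 1/16 + 3/16 + 1/16 = 5/16
  P(U=1) = 1/8 + 0 + 1/8 = 1/4
  P(U=2) = 3/16 + 0 + 1/4 = 7/16
Marginal P(V) (column sums):
  P(V=0) = 1/16 + 1/8 + 3/16 = 3/8
  P(V=1) = 3/16 + 0 + 0 = 3/16
  P(V=2) = 1/16 + 1/8 + 1/4 = 7/16

H(U) = -[(5/16)·log₂(5/16) + (1/4)·log₂(1/4) + (7/16)·log₂(7/16)]
  = 0.5244 + 0.5000 + 0.5218
  = 1.5462 bits
H(V) = -[(3/8)·log₂(3/8) + (3/16)·log₂(3/16) + (7/16)·log₂(7/16)]
  = 0.5306 + 0.4528 + 0.5218
  = 1.5052 bits

Maximum possible I(U;V) = min(1.5462, 1.5052) = 1.5052 bits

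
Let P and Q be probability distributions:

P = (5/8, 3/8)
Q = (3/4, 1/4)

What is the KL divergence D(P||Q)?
D(P||Q) = Σ P(i) log₂(P(i)/Q(i))
  i=0: (5/8) × log₂((5/8)/(3/4)) = (5/8) × log₂(5/6) = -0.1644
  i=1: (3/8) × log₂((3/8)/(1/4)) = (3/8) × log₂(3/2) = 0.2194
D(P||Q) = -0.1644 + 0.2194
  = 0.0550 bits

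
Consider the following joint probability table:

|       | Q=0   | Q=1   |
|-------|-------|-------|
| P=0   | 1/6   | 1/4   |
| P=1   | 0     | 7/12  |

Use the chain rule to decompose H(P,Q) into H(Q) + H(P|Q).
By the chain rule: H(P,Q) = H(Q) + H(P|Q)

Marginal P(Q) (column sums):
  P(Q=0) = 1/6 + 0 = 1/6
  P(Q=1) = 1/4 + 7/12 = 5/6
H(Q) = -[(1/6)·log₂(1/6) + (5/6)·log₂(5/6)]
  = 0.4308 + 0.2192
  = 0.6500 bits
H(P|Q) = -Σ P(P,Q)·log₂ P(P|Q), where P(P|Q) = P(P,Q) / P(Q)
  (cells with P(P,Q) = 0 contribute 0)
  (P=0,Q=0): P(P|Q) = (1/6)/(1/6) = 1;  -(1/6)·log₂(1) = 0.0000
  (P=0,Q=1): P(P|Q) = (1/4)/(5/6) = 3/10;  -(1/4)·log₂(3/10) = 0.4342
  (P=1,Q=1): P(P|Q) = (7/12)/(5/6) = 7/10;  -(7/12)·log₂(7/10) = 0.3002
H(P|Q) = 0.0000 + 0.4342 + 0.3002
  = 0.7344 bits

H(P,Q) = H(Q) + H(P|Q) = 0.6500 + 0.7344 = 1.3844 bits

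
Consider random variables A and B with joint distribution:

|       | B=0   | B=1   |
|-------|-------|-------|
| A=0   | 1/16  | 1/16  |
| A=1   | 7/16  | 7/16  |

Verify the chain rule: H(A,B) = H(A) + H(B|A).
Left side:
H(A,B) = -[(1/16)·log₂(1/16) + (1/16)·log₂(1/16) + (7/16)·log₂(7/16) + (7/16)·log₂(7/16)]
  = 0.2500 + 0.2500 + 0.5218 + 0.5218
  = 1.5436 bits

Right side:
Marginal P(A) (row sums):
  P(A=0) = 1/16 + 1/16 = 1/8
  P(A=1) = 7/16 + 7/16 = 7/8
H(A) = -[(1/8)·log₂(1/8) + (7/8)·log₂(7/8)]
  = 0.3750 + 0.1686
  = 0.5436 bits
H(B|A) = -Σ P(A,B)·log₂ P(B|A), where P(B|A) = P(A,B) / P(A)
  (A=0,B=0): P(B|A) = (1/16)/(1/8) = 1/2;  -(1/16)·log₂(1/2) = 0.0625
  (A=0,B=1): P(B|A) = (1/16)/(1/8) = 1/2;  -(1/16)·log₂(1/2) = 0.0625
  (A=1,B=0): P(B|A) = (7/16)/(7/8) = 1/2;  -(7/16)·log₂(1/2) = 0.4375
  (A=1,B=1): P(B|A) = (7/16)/(7/8) = 1/2;  -(7/16)·log₂(1/2) = 0.4375
H(B|A) = 0.0625 + 0.0625 + 0.4375 + 0.4375
  = 1.0000 bits
H(A) + H(B|A) = 0.5436 + 1.0000 = 1.5436 bits

Both sides equal 1.5436 bits, so the chain rule holds ✓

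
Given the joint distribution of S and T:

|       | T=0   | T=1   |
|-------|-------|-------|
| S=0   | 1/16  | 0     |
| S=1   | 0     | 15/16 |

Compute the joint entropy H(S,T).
H(S,T) = -Σ P(S,T) log₂ P(S,T), summed over the non-zero cells:
H(S,T) = -[(1/16)·log₂(1/16) + (15/16)·log₂(15/16)]
  = 0.2500 + 0.0873
  = 0.3373 bits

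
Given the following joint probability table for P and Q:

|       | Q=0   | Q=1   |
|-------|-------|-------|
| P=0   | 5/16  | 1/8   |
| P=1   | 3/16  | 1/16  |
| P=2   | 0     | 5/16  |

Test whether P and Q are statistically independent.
Marginal P(P) (row sums):
  P(P=0) = 5/16 + 1/8 = 7/16
  P(P=1) = 3/16 + 1/16 = 1/4
  P(P=2) = 0 + 5/16 = 5/16
Marginal P(Q) (column sums):
  P(Q=0) = 5/16 + 3/16 + 0 = 1/2
  P(Q=1) = 1/8 + 1/16 + 5/16 = 1/2

P and Q are independent iff P(P=i,Q=j) = P(P=i)·P(Q=j) for every cell.
  P(P=0)·P(Q=0) = 7/16 × 1/2 = 7/32, but P(P=0,Q=0) = 5/16 ✗

No, P and Q are not independent. Quantitatively, I(P;Q) > 0:

H(P) = -[(7/16)·log₂(7/16) + (1/4)·log₂(1/4) + (5/16)·log₂(5/16)]
  = 0.5218 + 0.5000 + 0.5244
  = 1.5462 bits
H(Q) = -[(1/2)·log₂(1/2) + (1/2)·log₂(1/2)]
  = 0.5000 + 0.5000
  = 1.0000 bits
H(P,Q) = -[(5/16)·log₂(5/16) + (1/8)·log₂(1/8) + (3/16)·log₂(3/16) + (1/16)·log₂(1/16) + (5/16)·log₂(5/16)]
  = 0.5244 + 0.3750 + 0.4528 + 0.2500 + 0.5244
  = 2.1266 bits
I(P;Q) = H(P) + H(Q) - H(P,Q) = 1.5462 + 1.0000 - 2.1266 = 0.4196 bits > 0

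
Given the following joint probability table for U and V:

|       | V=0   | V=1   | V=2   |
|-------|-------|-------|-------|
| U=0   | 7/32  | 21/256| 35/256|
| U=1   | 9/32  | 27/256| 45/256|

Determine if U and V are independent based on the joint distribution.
Marginal P(U) (row sums):
  P(U=0) = 7/32 + 21/256 + 35/256 = 7/16
  P(U=1) = 9/32 + 27/256 + 45/256 = 9/16
Marginal P(V) (column sums):
  P(V=0) = 7/32 + 9/32 = 1/2
  P(V=1) = 21/256 + 27/256 = 3/16
  P(V=2) = 35/256 + 45/256 = 5/16

U and V are independent iff P(U=i,V=j) = P(U=i)·P(V=j) for every cell.
  P(U=0)·P(V=0) = 7/16 × 1/2 = 7/32 = P(U=0,V=0) ✓
  P(U=0)·P(V=1) = 7/16 × 3/16 = 21/256 = P(U=0,V=1) ✓
  P(U=0)·P(V=2) = 7/16 × 5/16 = 35/256 = P(U=0,V=2) ✓
  P(U=1)·P(V=0) = 9/16 × 1/2 = 9/32 = P(U=1,V=0) ✓
  P(U=1)·P(V=1) = 9/16 × 3/16 = 27/256 = P(U=1,V=1) ✓
  P(U=1)·P(V=2) = 9/16 × 5/16 = 45/256 = P(U=1,V=2) ✓

Yes, U and V are independent: every cell factors, so I(U;V) = 0 bits.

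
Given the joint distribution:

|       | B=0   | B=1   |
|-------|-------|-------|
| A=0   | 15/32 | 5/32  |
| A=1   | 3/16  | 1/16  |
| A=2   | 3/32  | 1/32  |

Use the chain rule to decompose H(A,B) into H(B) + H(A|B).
By the chain rule: H(A,B) = H(B) + H(A|B)

Marginal P(B) (column sums):
  P(B=0) = 15/32 + 3/16 + 3/32 = 3/4
  P(B=1) = 5/32 + 1/16 + 1/32 = 1/4
H(B) = -[(3/4)·log₂(3/4) + (1/4)·log₂(1/4)]
  = 0.3113 + 0.5000
  = 0.8113 bits
H(A|B) = -Σ P(A,B)·log₂ P(A|B), where P(A|B) = P(A,B) / P(B)
  (A=0,B=0): P(A|B) = (15/32)/(3/4) = 5/8;  -(15/32)·log₂(5/8) = 0.3178
  (A=0,B=1): P(A|B) = (5/32)/(1/4) = 5/8;  -(5/32)·log₂(5/8) = 0.1059
  (A=1,B=0): P(A|B) = (3/16)/(3/4) = 1/4;  -(3/16)·log₂(1/4) = 0.3750
  (A=1,B=1): P(A|B) = (1/16)/(1/4) = 1/4;  -(1/16)·log₂(1/4) = 0.1250
  (A=2,B=0): P(A|B) = (3/32)/(3/4) = 1/8;  -(3/32)·log₂(1/8) = 0.2813
  (A=2,B=1): P(A|B) = (1/32)/(1/4) = 1/8;  -(1/32)·log₂(1/8) = 0.0938
H(A|B) = 0.3178 + 0.1059 + 0.3750 + 0.1250 + 0.2813 + 0.0938
  = 1.2988 bits

H(A,B) = H(B) + H(A|B) = 0.8113 + 1.2988 = 2.1101 bits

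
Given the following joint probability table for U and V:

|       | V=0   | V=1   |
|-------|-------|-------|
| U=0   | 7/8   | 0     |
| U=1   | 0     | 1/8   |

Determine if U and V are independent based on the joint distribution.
Marginal P(U) (row sums):
  P(U=0) = 7/8 + 0 = 7/8
  P(U=1) = 0 + 1/8 = 1/8
Marginal P(V) (column sums):
  P(V=0) = 7/8 + 0 = 7/8
  P(V=1) = 0 + 1/8 = 1/8

U and V are independent iff P(U=i,V=j) = P(U=i)·P(V=j) for every cell.
  P(U=0)·P(V=0) = 7/8 × 7/8 = 49/64, but P(U=0,V=0) = 7/8 ✗

No, U and V are not independent. Quantitatively, I(U;V) > 0:

H(U) = -[(7/8)·log₂(7/8) + (1/8)·log₂(1/8)]
  = 0.1686 + 0.3750
  = 0.5436 bits
H(V) = -[(7/8)·log₂(7/8) + (1/8)·log₂(1/8)]
  = 0.1686 + 0.3750
  = 0.5436 bits
H(U,V) = -[(7/8)·log₂(7/8) + (1/8)·log₂(1/8)]
  = 0.1686 + 0.3750
  = 0.5436 bits
I(U;V) = H(U) + H(V) - H(U,V) = 0.5436 + 0.5436 - 0.5436 = 0.5436 bits > 0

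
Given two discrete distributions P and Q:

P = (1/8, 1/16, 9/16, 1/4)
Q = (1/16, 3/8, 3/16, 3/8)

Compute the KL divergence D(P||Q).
D(P||Q) = Σ P(i) log₂(P(i)/Q(i))
  i=0: (1/8) × log₂((1/8)/(1/16)) = (1/8) × log₂(2) = 0.1250
  i=1: (1/16) × log₂((1/16)/(3/8)) = (1/16) × log₂(1/6) = -0.1616
  i=2: (9/16) × log₂((9/16)/(3/16)) = (9/16) × log₂(3) = 0.8915
  i=3: (1/4) × log₂((1/4)/(3/8)) = (1/4) × log₂(2/3) = -0.1462
D(P||Q) = 0.1250 - 0.1616 + 0.8915 - 0.1462
  = 0.7087 bits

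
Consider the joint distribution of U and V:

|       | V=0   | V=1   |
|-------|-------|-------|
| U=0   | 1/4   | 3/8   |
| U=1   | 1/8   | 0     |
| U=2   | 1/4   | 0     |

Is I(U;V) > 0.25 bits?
Marginal P(U) (row sums):
  P(U=0) = 1/4 + 3/8 = 5/8
  P(U=1) = 1/8 + 0 = 1/8
  P(U=2) = 1/4 + 0 = 1/4
Marginal P(V) (column sums):
  P(V=0) = 1/4 + 1/8 + 1/4 = 5/8
  P(V=1) = 3/8 + 0 + 0 = 3/8

H(U) = -[(5/8)·log₂(5/8) + (1/8)·log₂(1/8) + (1/4)·log₂(1/4)]
  = 0.4238 + 0.3750 + 0.5000
  = 1.2988 bits
H(V) = -[(5/8)·log₂(5/8) + (3/8)·log₂(3/8)]
  = 0.4238 + 0.5306
  = 0.9544 bits
H(U,V) = -[(1/4)·log₂(1/4) + (3/8)·log₂(3/8) + (1/8)·log₂(1/8) + (1/4)·log₂(1/4)]
  = 0.5000 + 0.5306 + 0.3750 + 0.5000
  = 1.9056 bits

I(U;V) = H(U) + H(V) - H(U,V)
  = 1.2988 + 0.9544 - 1.9056
  = 0.3476 bits

Yes. I(U;V) = 0.3476 bits, which is > 0.25 bits.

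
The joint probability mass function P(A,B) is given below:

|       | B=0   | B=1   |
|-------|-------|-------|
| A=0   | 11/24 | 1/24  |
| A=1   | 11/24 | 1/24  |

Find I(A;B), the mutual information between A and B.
Marginal P(A) (row sums):
  P(A=0) = 11/24 + 1/24 = 1/2
  P(A=1) = 11/24 + 1/24 = 1/2
Marginal P(B) (column sums):
  P(B=0) = 11/24 + 11/24 = 11/12
  P(B=1) = 1/24 + 1/24 = 1/12

H(A) = -[(1/2)·log₂(1/2) + (1/2)·log₂(1/2)]
  = 0.5000 + 0.5000
  = 1.0000 bits
H(B) = -[(11/12)·log₂(11/12) + (1/12)·log₂(1/12)]
  = 0.1151 + 0.2987
  = 0.4138 bits
H(A,B) = -[(11/24)·log₂(11/24) + (1/24)·log₂(1/24) + (11/24)·log₂(11/24) + (1/24)·log₂(1/24)]
  = 0.5159 + 0.1910 + 0.5159 + 0.1910
  = 1.4138 bits

I(A;B) = H(A) + H(B) - H(A,B)
  = 1.0000 + 0.4138 - 1.4138
  = 0.0000 bits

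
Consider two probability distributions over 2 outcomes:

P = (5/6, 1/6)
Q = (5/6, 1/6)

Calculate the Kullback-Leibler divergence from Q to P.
D(P||Q) = Σ P(i) log₂(P(i)/Q(i))
  i=0: (5/6) × log₂((5/6)/(5/6)) = (5/6) × log₂(1) = 0.0000
  i=1: (1/6) × log₂((1/6)/(1/6)) = (1/6) × log₂(1) = 0.0000
D(P||Q) = 0.0000 + 0.0000
  = 0.0000 bits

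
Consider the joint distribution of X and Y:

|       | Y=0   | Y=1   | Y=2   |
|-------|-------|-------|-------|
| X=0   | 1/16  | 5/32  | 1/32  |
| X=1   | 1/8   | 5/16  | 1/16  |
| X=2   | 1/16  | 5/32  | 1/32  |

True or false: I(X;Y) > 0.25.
Marginal P(X) (row sums):
  P(X=0) = 1/16 + 5/32 + 1/32 = 1/4
  P(X=1) = 1/8 + 5/16 + 1/16 = 1/2
  P(X=2) = 1/16 + 5/32 + 1/32 = 1/4
Marginal P(Y) (column sums):
  P(Y=0) = 1/16 + 1/8 + 1/16 = 1/4
  P(Y=1) = 5/32 + 5/16 + 5/32 = 5/8
  P(Y=2) = 1/32 + 1/16 + 1/32 = 1/8

H(X) = -[(1/4)·log₂(1/4) + (1/2)·log₂(1/2) + (1/4)·log₂(1/4)]
  = 0.5000 + 0.5000 + 0.5000
  = 1.5000 bits
H(Y) = -[(1/4)·log₂(1/4) + (5/8)·log₂(5/8) + (1/8)·log₂(1/8)]
  = 0.5000 + 0.4238 + 0.3750
  = 1.2988 bits
H(X,Y) = -[(1/16)·log₂(1/16) + (5/32)·log₂(5/32) + (1/32)·log₂(1/32) + (1/8)·log₂(1/8) + (5/16)·log₂(5/16) + (1/16)·log₂(1/16) + (1/16)·log₂(1/16) + (5/32)·log₂(5/32) + (1/32)·log₂(1/32)]
  = 0.2500 + 0.4184 + 0.1563 + 0.3750 + 0.5244 + 0.2500 + 0.2500 + 0.4184 + 0.1563
  = 2.7988 bits

I(X;Y) = H(X) + H(Y) - H(X,Y)
  = 1.5000 + 1.2988 - 2.7988
  = 0.0000 bits

False. I(X;Y) = 0.0000 bits, which is ≤ 0.25 bits.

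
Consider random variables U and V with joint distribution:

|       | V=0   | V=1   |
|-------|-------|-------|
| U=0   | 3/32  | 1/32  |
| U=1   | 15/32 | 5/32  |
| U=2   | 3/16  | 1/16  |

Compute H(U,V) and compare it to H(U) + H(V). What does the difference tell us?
Marginal P(U) (row sums):
  P(U=0) = 3/32 + 1/32 = 1/8
  P(U=1) = 15/32 + 5/32 = 5/8
  P(U=2) = 3/16 + 1/16 = 1/4
Marginal P(V) (column sums):
  P(V=0) = 3/32 + 15/32 + 3/16 = 3/4
  P(V=1) = 1/32 + 5/32 + 1/16 = 1/4

H(U,V) = -[(3/32)·log₂(3/32) + (1/32)·log₂(1/32) + (15/32)·log₂(15/32) + (5/32)·log₂(5/32) + (3/16)·log₂(3/16) + (1/16)·log₂(1/16)]
  = 0.3202 + 0.1563 + 0.5124 + 0.4184 + 0.4528 + 0.2500
  = 2.1101 bits
H(U) = -[(1/8)·log₂(1/8) + (5/8)·log₂(5/8) + (1/4)·log₂(1/4)]
  = 0.3750 + 0.4238 + 0.5000
  = 1.2988 bits
H(V) = -[(3/4)·log₂(3/4) + (1/4)·log₂(1/4)]
  = 0.3113 + 0.5000
  = 0.8113 bits

H(U) + H(V) = 1.2988 + 0.8113 = 2.1101 bits
Difference: H(U) + H(V) - H(U,V) = 2.1101 - 2.1101 = 0.0000 bits = I(U;V)

The difference is the mutual information; it is 0 here, so U and V are independent (the joint entropy equals the sum of the marginal entropies).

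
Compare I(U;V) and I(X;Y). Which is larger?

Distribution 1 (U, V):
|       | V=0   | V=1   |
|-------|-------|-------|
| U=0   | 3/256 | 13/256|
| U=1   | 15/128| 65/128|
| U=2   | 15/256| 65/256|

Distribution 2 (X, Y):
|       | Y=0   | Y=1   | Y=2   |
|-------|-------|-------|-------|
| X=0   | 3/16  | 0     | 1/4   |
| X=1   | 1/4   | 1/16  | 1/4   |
Distribution 1 (U, V):
Marginal P(U) (row sums):
  P(U=0) = 3/256 + 13/256 = 1/16
  P(U=1) = 15/128 + 65/128 = 5/8
  P(U=2) = 15/256 + 65/256 = 5/16
Marginal P(V) (column sums):
  P(V=0) = 3/256 + 15/128 + 15/256 = 3/16
  P(V=1) = 13/256 + 65/128 + 65/256 = 13/16

H(U) = -[(1/16)·log₂(1/16) + (5/8)·log₂(5/8) + (5/16)·log₂(5/16)]
  = 0.2500 + 0.4238 + 0.5244
  = 1.1982 bits
H(V) = -[(3/16)·log₂(3/16) + (13/16)·log₂(13/16)]
  = 0.4528 + 0.2434
  = 0.6962 bits
H(U,V) = -[(3/256)·log₂(3/256) + (13/256)·log₂(13/256) + (15/128)·log₂(15/128) + (65/128)·log₂(65/128) + (15/256)·log₂(15/256) + (65/256)·log₂(65/256)]
  = 0.0752 + 0.2183 + 0.3625 + 0.4965 + 0.2398 + 0.5021
  = 1.8944 bits

I(U;V) = H(U) + H(V) - H(U,V)
  = 1.1982 + 0.6962 - 1.8944
  = 0.0000 bits

Distribution 2 (X, Y):
Marginal P(X) (row sums):
  P(X=0) = 3/16 + 0 + 1/4 = 7/16
  P(X=1) = 1/4 + 1/16 + 1/4 = 9/16
Marginal P(Y) (column sums):
  P(Y=0) = 3/16 + 1/4 = 7/16
  P(Y=1) = 0 + 1/16 = 1/16
  P(Y=2) = 1/4 + 1/4 = 1/2

H(X) = -[(7/16)·log₂(7/16) + (9/16)·log₂(9/16)]
  = 0.5218 + 0.4669
  = 0.9887 bits
H(Y) = -[(7/16)·log₂(7/16) + (1/16)·log₂(1/16) + (1/2)·log₂(1/2)]
  = 0.5218 + 0.2500 + 0.5000
  = 1.2718 bits
H(X,Y) = -[(3/16)·log₂(3/16) + (1/4)·log₂(1/4) + (1/4)·log₂(1/4) + (1/16)·log₂(1/16) + (1/4)·log₂(1/4)]
  = 0.4528 + 0.5000 + 0.5000 + 0.2500 + 0.5000
  = 2.2028 bits

I(X;Y) = H(X) + H(Y) - H(X,Y)
  = 0.9887 + 1.2718 - 2.2028
  = 0.0577 bits

I(X;Y) = 0.0577 bits > I(U;V) = 0.0000 bits, so (X, Y) has the higher mutual information (stronger dependence).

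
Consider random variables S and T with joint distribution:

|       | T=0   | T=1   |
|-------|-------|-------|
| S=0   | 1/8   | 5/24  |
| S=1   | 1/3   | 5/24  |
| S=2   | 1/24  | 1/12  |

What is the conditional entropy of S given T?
Marginal P(T) (column sums):
  P(T=0) = 1/8 + 1/3 + 1/24 = 1/2
  P(T=1) = 5/24 + 5/24 + 1/12 = 1/2

H(S|T) = -Σ P(S,T)·log₂ P(S|T), where P(S|T) = P(S,T) / P(T)
  (S=0,T=0): P(S|T) = (1/8)/(1/2) = 1/4;  -(1/8)·log₂(1/4) = 0.2500
  (S=0,T=1): P(S|T) = (5/24)/(1/2) = 5/12;  -(5/24)·log₂(5/12) = 0.2631
  (S=1,T=0): P(S|T) = (1/3)/(1/2) = 2/3;  -(1/3)·log₂(2/3) = 0.1950
  (S=1,T=1): P(S|T) = (5/24)/(1/2) = 5/12;  -(5/24)·log₂(5/12) = 0.2631
  (S=2,T=0): P(S|T) = (1/24)/(1/2) = 1/12;  -(1/24)·log₂(1/12) = 0.1494
  (S=2,T=1): P(S|T) = (1/12)/(1/2) = 1/6;  -(1/12)·log₂(1/6) = 0.2154
H(S|T) = 0.2500 + 0.2631 + 0.1950 + 0.2631 + 0.1494 + 0.2154
  = 1.3360 bits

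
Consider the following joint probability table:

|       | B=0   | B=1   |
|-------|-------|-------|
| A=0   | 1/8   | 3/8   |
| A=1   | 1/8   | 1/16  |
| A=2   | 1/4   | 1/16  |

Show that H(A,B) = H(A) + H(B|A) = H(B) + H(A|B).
Marginal P(A) (row sums):
  P(A=0) = 1/8 + 3/8 = 1/2
  P(A=1) = 1/8 + 1/16 = 3/16
  P(A=2) = 1/4 + 1/16 = 5/16
Marginal P(B) (column sums):
  P(B=0) = 1/8 + 1/8 + 1/4 = 1/2
  P(B=1) = 3/8 + 1/16 + 1/16 = 1/2

Decomposition 1: H(A) + H(B|A)
H(A) = -[(1/2)·log₂(1/2) + (3/16)·log₂(3/16) + (5/16)·log₂(5/16)]
  = 0.5000 + 0.4528 + 0.5244
  = 1.4772 bits
H(B|A) = -Σ P(A,B)·log₂ P(B|A), where P(B|A) = P(A,B) / P(A)
  (A=0,B=0): P(B|A) = (1/8)/(1/2) = 1/4;  -(1/8)·log₂(1/4) = 0.2500
  (A=0,B=1): P(B|A) = (3/8)/(1/2) = 3/4;  -(3/8)·log₂(3/4) = 0.1556
  (A=1,B=0): P(B|A) = (1/8)/(3/16) = 2/3;  -(1/8)·log₂(2/3) = 0.0731
  (A=1,B=1): P(B|A) = (1/16)/(3/16) = 1/3;  -(1/16)·log₂(1/3) = 0.0991
  (A=2,B=0): P(B|A) = (1/4)/(5/16) = 4/5;  -(1/4)·log₂(4/5) = 0.0805
  (A=2,B=1): P(B|A) = (1/16)/(5/16) = 1/5;  -(1/16)·log₂(1/5) = 0.1451
H(B|A) = 0.2500 + 0.1556 + 0.0731 + 0.0991 + 0.0805 + 0.1451
  = 0.8034 bits
H(A) + H(B|A) = 1.4772 + 0.8034 = 2.2806 bits

Decomposition 2: H(B) + H(A|B)
H(B) = -[(1/2)·log₂(1/2) + (1/2)·log₂(1/2)]
  = 0.5000 + 0.5000
  = 1.0000 bits
H(A|B) = -Σ P(A,B)·log₂ P(A|B), where P(A|B) = P(A,B) / P(B)
  (A=0,B=0): P(A|B) = (1/8)/(1/2) = 1/4;  -(1/8)·log₂(1/4) = 0.2500
  (A=0,B=1): P(A|B) = (3/8)/(1/2) = 3/4;  -(3/8)·log₂(3/4) = 0.1556
  (A=1,B=0): P(A|B) = (1/8)/(1/2) = 1/4;  -(1/8)·log₂(1/4) = 0.2500
  (A=1,B=1): P(A|B) = (1/16)/(1/2) = 1/8;  -(1/16)·log₂(1/8) = 0.1875
  (A=2,B=0): P(A|B) = (1/4)/(1/2) = 1/2;  -(1/4)·log₂(1/2) = 0.2500
  (A=2,B=1): P(A|B) = (1/16)/(1/2) = 1/8;  -(1/16)·log₂(1/8) = 0.1875
H(A|B) = 0.2500 + 0.1556 + 0.2500 + 0.1875 + 0.2500 + 0.1875
  = 1.2806 bits
H(B) + H(A|B) = 1.0000 + 1.2806 = 2.2806 bits

Direct computation of the joint entropy:
H(A,B) = -[(1/8)·log₂(1/8) + (3/8)·log₂(3/8) + (1/8)·log₂(1/8) + (1/16)·log₂(1/16) + (1/4)·log₂(1/4) + (1/16)·log₂(1/16)]
  = 0.3750 + 0.5306 + 0.3750 + 0.2500 + 0.5000 + 0.2500
  = 2.2806 bits

All three agree: H(A,B) = 2.2806 bits ✓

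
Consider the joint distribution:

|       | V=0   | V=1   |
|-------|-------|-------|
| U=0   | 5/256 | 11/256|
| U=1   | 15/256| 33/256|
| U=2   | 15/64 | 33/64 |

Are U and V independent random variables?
Marginal P(U) (row sums):
  P(U=0) = 5/256 + 11/256 = 1/16
  P(U=1) = 15/256 + 33/256 = 3/16
  P(U=2) = 15/64 + 33/64 = 3/4
Marginal P(V) (column sums):
  P(V=0) = 5/256 + 15/256 + 15/64 = 5/16
  P(V=1) = 11/256 + 33/256 + 33/64 = 11/16

U and V are independent iff P(U=i,V=j) = P(U=i)·P(V=j) for every cell.
  P(U=0)·P(V=0) = 1/16 × 5/16 = 5/256 = P(U=0,V=0) ✓
  P(U=0)·P(V=1) = 1/16 × 11/16 = 11/256 = P(U=0,V=1) ✓
  P(U=1)·P(V=0) = 3/16 × 5/16 = 15/256 = P(U=1,V=0) ✓
  P(U=1)·P(V=1) = 3/16 × 11/16 = 33/256 = P(U=1,V=1) ✓
  P(U=2)·P(V=0) = 3/4 × 5/16 = 15/64 = P(U=2,V=0) ✓
  P(U=2)·P(V=1) = 3/4 × 11/16 = 33/64 = P(U=2,V=1) ✓

Yes, U and V are independent: every cell factors, so I(U;V) = 0 bits.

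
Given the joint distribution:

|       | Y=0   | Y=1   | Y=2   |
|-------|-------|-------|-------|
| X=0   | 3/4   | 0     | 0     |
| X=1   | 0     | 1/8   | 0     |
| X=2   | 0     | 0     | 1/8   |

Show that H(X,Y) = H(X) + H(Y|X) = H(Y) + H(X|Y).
Marginal P(X) (row sums):
  P(X=0) = 3/4 + 0 + 0 = 3/4
  P(X=1) = 0 + 1/8 + 0 = 1/8
  P(X=2) = 0 + 0 + 1/8 = 1/8
Marginal P(Y) (column sums):
  P(Y=0) = 3/4 + 0 + 0 = 3/4
  P(Y=1) = 0 + 1/8 + 0 = 1/8
  P(Y=2) = 0 + 0 + 1/8 = 1/8

Decomposition 1: H(X) + H(Y|X)
H(X) = -[(3/4)·log₂(3/4) + (1/8)·log₂(1/8) + (1/8)·log₂(1/8)]
  = 0.3113 + 0.3750 + 0.3750
  = 1.0613 bits
H(Y|X) = -Σ P(X,Y)·log₂ P(Y|X), where P(Y|X) = P(X,Y) / P(X)
  (cells with P(X,Y) = 0 contribute 0)
  (X=0,Y=0): P(Y|X) = (3/4)/(3/4) = 1;  -(3/4)·log₂(1) = 0.0000
  (X=1,Y=1): P(Y|X) = (1/8)/(1/8) = 1;  -(1/8)·log₂(1) = 0.0000
  (X=2,Y=2): P(Y|X) = (1/8)/(1/8) = 1;  -(1/8)·log₂(1) = 0.0000
H(Y|X) = 0.0000 + 0.0000 + 0.0000
  = 0.0000 bits
H(X) + H(Y|X) = 1.0613 + 0.0000 = 1.0613 bits

Decomposition 2: H(Y) + H(X|Y)
H(Y) = -[(3/4)·log₂(3/4) + (1/8)·log₂(1/8) + (1/8)·log₂(1/8)]
  = 0.3113 + 0.3750 + 0.3750
  = 1.0613 bits
H(X|Y) = -Σ P(X,Y)·log₂ P(X|Y), where P(X|Y) = P(X,Y) / P(Y)
  (cells with P(X,Y) = 0 contribute 0)
  (X=0,Y=0): P(X|Y) = (3/4)/(3/4) = 1;  -(3/4)·log₂(1) = 0.0000
  (X=1,Y=1): P(X|Y) = (1/8)/(1/8) = 1;  -(1/8)·log₂(1) = 0.0000
  (X=2,Y=2): P(X|Y) = (1/8)/(1/8) = 1;  -(1/8)·log₂(1) = 0.0000
H(X|Y) = 0.0000 + 0.0000 + 0.0000
  = 0.0000 bits
H(Y) + H(X|Y) = 1.0613 + 0.0000 = 1.0613 bits

Direct computation of the joint entropy:
H(X,Y) = -[(3/4)·log₂(3/4) + (1/8)·log₂(1/8) + (1/8)·log₂(1/8)]
  = 0.3113 + 0.3750 + 0.3750
  = 1.0613 bits

All three agree: H(X,Y) = 1.0613 bits ✓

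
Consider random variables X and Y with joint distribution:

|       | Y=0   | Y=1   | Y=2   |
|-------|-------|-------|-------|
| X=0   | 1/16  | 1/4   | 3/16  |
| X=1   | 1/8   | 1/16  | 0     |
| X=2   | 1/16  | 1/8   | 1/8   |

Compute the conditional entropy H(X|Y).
Marginal P(Y) (column sums):
  P(Y=0) = 1/16 + 1/8 + 1/16 = 1/4
  P(Y=1) = 1/4 + 1/16 + 1/8 = 7/16
  P(Y=2) = 3/16 + 0 + 1/8 = 5/16

H(X|Y) = -Σ P(X,Y)·log₂ P(X|Y), where P(X|Y) = P(X,Y) / P(Y)
  (cells with P(X,Y) = 0 contribute 0)
  (X=0,Y=0): P(X|Y) = (1/16)/(1/4) = 1/4;  -(1/16)·log₂(1/4) = 0.1250
  (X=0,Y=1): P(X|Y) = (1/4)/(7/16) = 4/7;  -(1/4)·log₂(4/7) = 0.2018
  (X=0,Y=2): P(X|Y) = (3/16)/(5/16) = 3/5;  -(3/16)·log₂(3/5) = 0.1382
  (X=1,Y=0): P(X|Y) = (1/8)/(1/4) = 1/2;  -(1/8)·log₂(1/2) = 0.1250
  (X=1,Y=1): P(X|Y) = (1/16)/(7/16) = 1/7;  -(1/16)·log₂(1/7) = 0.1755
  (X=2,Y=0): P(X|Y) = (1/16)/(1/4) = 1/4;  -(1/16)·log₂(1/4) = 0.1250
  (X=2,Y=1): P(X|Y) = (1/8)/(7/16) = 2/7;  -(1/8)·log₂(2/7) = 0.2259
  (X=2,Y=2): P(X|Y) = (1/8)/(5/16) = 2/5;  -(1/8)·log₂(2/5) = 0.1652
H(X|Y) = 0.1250 + 0.2018 + 0.1382 + 0.1250 + 0.1755 + 0.1250 + 0.2259 + 0.1652
  = 1.2816 bits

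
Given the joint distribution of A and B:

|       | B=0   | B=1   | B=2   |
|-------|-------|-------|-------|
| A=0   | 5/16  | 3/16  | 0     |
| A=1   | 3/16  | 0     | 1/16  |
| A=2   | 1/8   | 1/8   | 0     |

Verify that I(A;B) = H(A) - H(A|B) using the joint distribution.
Left side, from I(A;B) = H(A) + H(B) - H(A,B):
Marginal P(A) (row sums):
  P(A=0) = 5/16 + 3/16 + 0 = 1/2
  P(A=1) = 3/16 + 0 + 1/16 = 1/4
  P(A=2) = 1/8 + 1/8 + 0 = 1/4
Marginal P(B) (column sums):
  P(B=0) = 5/16 + 3/16 + 1/8 = 5/8
  P(B=1) = 3/16 + 0 + 1/8 = 5/16
  P(B=2) = 0 + 1/16 + 0 = 1/16

H(A) = -[(1/2)·log₂(1/2) + (1/4)·log₂(1/4) + (1/4)·log₂(1/4)]
  = 0.5000 + 0.5000 + 0.5000
  = 1.5000 bits
H(B) = -[(5/8)·log₂(5/8) + (5/16)·log₂(5/16) + (1/16)·log₂(1/16)]
  = 0.4238 + 0.5244 + 0.2500
  = 1.1982 bits
H(A,B) = -[(5/16)·log₂(5/16) + (3/16)·log₂(3/16) + (3/16)·log₂(3/16) + (1/16)·log₂(1/16) + (1/8)·log₂(1/8) + (1/8)·log₂(1/8)]
  = 0.5244 + 0.4528 + 0.4528 + 0.2500 + 0.3750 + 0.3750
  = 2.4300 bits

I(A;B) = H(A) + H(B) - H(A,B)
  = 1.5000 + 1.1982 - 2.4300
  = 0.2682 bits

Right side, with H(A|B) computed directly from the conditional probabilities:
H(A|B) = -Σ P(A,B)·log₂ P(A|B), where P(A|B) = P(A,B) / P(B)
  (cells with P(A,B) = 0 contribute 0)
  (A=0,B=0): P(A|B) = (5/16)/(5/8) = 1/2;  -(5/16)·log₂(1/2) = 0.3125
  (A=0,B=1): P(A|B) = (3/16)/(5/16) = 3/5;  -(3/16)·log₂(3/5) = 0.1382
  (A=1,B=0): P(A|B) = (3/16)/(5/8) = 3/10;  -(3/16)·log₂(3/10) = 0.3257
  (A=1,B=2): P(A|B) = (1/16)/(1/16) = 1;  -(1/16)·log₂(1) = 0.0000
  (A=2,B=0): P(A|B) = (1/8)/(5/8) = 1/5;  -(1/8)·log₂(1/5) = 0.2902
  (A=2,B=1): P(A|B) = (1/8)/(5/16) = 2/5;  -(1/8)·log₂(2/5) = 0.1652
H(A|B) = 0.3125 + 0.1382 + 0.3257 + 0.0000 + 0.2902 + 0.1652
  = 1.2318 bits
H(A) - H(A|B) = 1.5000 - 1.2318 = 0.2682 bits

Both sides equal 0.2682 bits, so I(A;B) = H(A) - H(A|B) ✓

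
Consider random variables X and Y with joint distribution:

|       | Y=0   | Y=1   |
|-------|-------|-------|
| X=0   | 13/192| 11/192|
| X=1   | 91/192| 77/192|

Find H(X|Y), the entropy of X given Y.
Marginal P(Y) (column sums):
  P(Y=0) = 13/192 + 91/192 = 13/24
  P(Y=1) = 11/192 + 77/192 = 11/24

H(X|Y) = -Σ P(X,Y)·log₂ P(X|Y), where P(X|Y) = P(X,Y) / P(Y)
  (X=0,Y=0): P(X|Y) = (13/192)/(13/24) = 1/8;  -(13/192)·log₂(1/8) = 0.2031
  (X=0,Y=1): P(X|Y) = (11/192)/(11/24) = 1/8;  -(11/192)·log₂(1/8) = 0.1719
  (X=1,Y=0): P(X|Y) = (91/192)/(13/24) = 7/8;  -(91/192)·log₂(7/8) = 0.0913
  (X=1,Y=1): P(X|Y) = (77/192)/(11/24) = 7/8;  -(77/192)·log₂(7/8) = 0.0773
H(X|Y) = 0.2031 + 0.1719 + 0.0913 + 0.0773
  = 0.5436 bits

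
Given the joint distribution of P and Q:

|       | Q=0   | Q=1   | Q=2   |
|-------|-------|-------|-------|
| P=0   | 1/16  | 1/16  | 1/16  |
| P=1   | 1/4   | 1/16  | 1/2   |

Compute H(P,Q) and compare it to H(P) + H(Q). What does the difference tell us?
Marginal P(P) (row sums):
  P(P=0) = 1/16 + 1/16 + 1/16 = 3/16
  P(P=1) = 1/4 + 1/16 + 1/2 = 13/16
Marginal P(Q) (column sums):
  P(Q=0) = 1/16 + 1/4 = 5/16
  P(Q=1) = 1/16 + 1/16 = 1/8
  P(Q=2) = 1/16 + 1/2 = 9/16

H(P,Q) = -[(1/16)·log₂(1/16) + (1/16)·log₂(1/16) + (1/16)·log₂(1/16) + (1/4)·log₂(1/4) + (1/16)·log₂(1/16) + (1/2)·log₂(1/2)]
  = 0.2500 + 0.2500 + 0.2500 + 0.5000 + 0.2500 + 0.5000
  = 2.0000 bits
H(P) = -[(3/16)·log₂(3/16) + (13/16)·log₂(13/16)]
  = 0.4528 + 0.2434
  = 0.6962 bits
H(Q) = -[(5/16)·log₂(5/16) + (1/8)·log₂(1/8) + (9/16)·log₂(9/16)]
  = 0.5244 + 0.3750 + 0.4669
  = 1.3663 bits

H(P) + H(Q) = 0.6962 + 1.3663 = 2.0625 bits
Difference: H(P) + H(Q) - H(P,Q) = 2.0625 - 2.0000 = 0.0625 bits = I(P;Q)

The difference is the mutual information; it is positive here, so P and Q are dependent (knowing one reduces uncertainty about the other by 0.0625 bits).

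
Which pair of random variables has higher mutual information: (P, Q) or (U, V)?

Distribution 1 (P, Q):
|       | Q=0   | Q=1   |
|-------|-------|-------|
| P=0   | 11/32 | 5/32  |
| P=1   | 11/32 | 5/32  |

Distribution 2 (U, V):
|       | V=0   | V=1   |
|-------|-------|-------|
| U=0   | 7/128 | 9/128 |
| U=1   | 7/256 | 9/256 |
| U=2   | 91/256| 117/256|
Distribution 1 (P, Q):
Marginal P(P) (row sums):
  P(P=0) = 11/32 + 5/32 = 1/2
  P(P=1) = 11/32 + 5/32 = 1/2
Marginal P(Q) (column sums):
  P(Q=0) = 11/32 + 11/32 = 11/16
  P(Q=1) = 5/32 + 5/32 = 5/16

H(P) = -[(1/2)·log₂(1/2) + (1/2)·log₂(1/2)]
  = 0.5000 + 0.5000
  = 1.0000 bits
H(Q) = -[(11/16)·log₂(11/16) + (5/16)·log₂(5/16)]
  = 0.3716 + 0.5244
  = 0.8960 bits
H(P,Q) = -[(11/32)·log₂(11/32) + (5/32)·log₂(5/32) + (11/32)·log₂(11/32) + (5/32)·log₂(5/32)]
  = 0.5296 + 0.4184 + 0.5296 + 0.4184
  = 1.8960 bits

I(P;Q) = H(P) + H(Q) - H(P,Q)
  = 1.0000 + 0.8960 - 1.8960
  = 0.0000 bits

Distribution 2 (U, V):
Marginal P(U) (row sums):
  P(U=0) = 7/128 + 9/128 = 1/8
  P(U=1) = 7/256 + 9/256 = 1/16
  P(U=2) = 91/256 + 117/256 = 13/16
Marginal P(V) (column sums):
  P(V=0) = 7/128 + 7/256 + 91/256 = 7/16
  P(V=1) = 9/128 + 9/256 + 117/256 = 9/16

H(U) = -[(1/8)·log₂(1/8) + (1/16)·log₂(1/16) + (13/16)·log₂(13/16)]
  = 0.3750 + 0.2500 + 0.2434
  = 0.8684 bits
H(V) = -[(7/16)·log₂(7/16) + (9/16)·log₂(9/16)]
  = 0.5218 + 0.4669
  = 0.9887 bits
H(U,V) = -[(7/128)·log₂(7/128) + (9/128)·log₂(9/128) + (7/256)·log₂(7/256) + (9/256)·log₂(9/256) + (91/256)·log₂(91/256) + (117/256)·log₂(117/256)]
  = 0.2293 + 0.2693 + 0.1420 + 0.1698 + 0.5304 + 0.5163
  = 1.8571 bits

I(U;V) = H(U) + H(V) - H(U,V)
  = 0.8684 + 0.9887 - 1.8571
  = 0.0000 bits

Both joint tables factor as the product of their marginals, so I(P;Q) = I(U;V) = 0 bits: neither is larger (both pairs are independent).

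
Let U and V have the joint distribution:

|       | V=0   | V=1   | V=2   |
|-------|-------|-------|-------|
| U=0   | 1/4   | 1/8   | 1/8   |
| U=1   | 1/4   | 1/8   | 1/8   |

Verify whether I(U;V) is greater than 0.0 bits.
Marginal P(U) (row sums):
  P(U=0) = 1/4 + 1/8 + 1/8 = 1/2
  P(U=1) = 1/4 + 1/8 + 1/8 = 1/2
Marginal P(V) (column sums):
  P(V=0) = 1/4 + 1/4 = 1/2
  P(V=1) = 1/8 + 1/8 = 1/4
  P(V=2) = 1/8 + 1/8 = 1/4

H(U) = -[(1/2)·log₂(1/2) + (1/2)·log₂(1/2)]
  = 0.5000 + 0.5000
  = 1.0000 bits
H(V) = -[(1/2)·log₂(1/2) + (1/4)·log₂(1/4) + (1/4)·log₂(1/4)]
  = 0.5000 + 0.5000 + 0.5000
  = 1.5000 bits
H(U,V) = -[(1/4)·log₂(1/4) + (1/8)·log₂(1/8) + (1/8)·log₂(1/8) + (1/4)·log₂(1/4) + (1/8)·log₂(1/8) + (1/8)·log₂(1/8)]
  = 0.5000 + 0.3750 + 0.3750 + 0.5000 + 0.3750 + 0.3750
  = 2.5000 bits

I(U;V) = H(U) + H(V) - H(U,V)
  = 1.0000 + 1.5000 - 2.5000
  = 0.0000 bits

No. I(U;V) = 0.0000 bits, which is ≤ 0.0 bits.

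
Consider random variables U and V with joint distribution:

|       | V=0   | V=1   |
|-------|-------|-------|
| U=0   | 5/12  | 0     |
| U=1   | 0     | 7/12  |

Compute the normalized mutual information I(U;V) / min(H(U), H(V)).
Marginal P(U) (row sums):
  P(U=0) = 5/12 + 0 = 5/12
  P(U=1) = 0 + 7/12 = 7/12
Marginal P(V) (column sums):
  P(V=0) = 5/12 + 0 = 5/12
  P(V=1) = 0 + 7/12 = 7/12

H(U) = -[(5/12)·log₂(5/12) + (7/12)·log₂(7/12)]
  = 0.5263 + 0.4536
  = 0.9799 bits
H(V) = -[(5/12)·log₂(5/12) + (7/12)·log₂(7/12)]
  = 0.5263 + 0.4536
  = 0.9799 bits
H(U,V) = -[(5/12)·log₂(5/12) + (7/12)·log₂(7/12)]
  = 0.5263 + 0.4536
  = 0.9799 bits

I(U;V) = H(U) + H(V) - H(U,V)
  = 0.9799 + 0.9799 - 0.9799
  = 0.9799 bits

min(H(U), H(V)) = min(0.9799, 0.9799) = 0.9799 bits
Normalized MI = 0.9799 / 0.9799 = 1.0000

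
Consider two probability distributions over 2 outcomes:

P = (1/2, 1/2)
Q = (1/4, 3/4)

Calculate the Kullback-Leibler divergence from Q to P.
D(P||Q) = Σ P(i) log₂(P(i)/Q(i))
  i=0: (1/2) × log₂((1/2)/(1/4)) = (1/2) × log₂(2) = 0.5000
  i=1: (1/2) × log₂((1/2)/(3/4)) = (1/2) × log₂(2/3) = -0.2925
D(P||Q) = 0.5000 - 0.2925
  = 0.2075 bits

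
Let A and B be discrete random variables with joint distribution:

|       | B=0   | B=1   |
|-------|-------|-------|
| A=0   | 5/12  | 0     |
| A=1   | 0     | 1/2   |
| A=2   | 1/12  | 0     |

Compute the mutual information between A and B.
Marginal P(A) (row sums):
  P(A=0) = 5/12 + 0 = 5/12
  P(A=1) = 0 + 1/2 = 1/2
  P(A=2) = 1/12 + 0 = 1/12
Marginal P(B) (column sums):
  P(B=0) = 5/12 + 0 + 1/12 = 1/2
  P(B=1) = 0 + 1/2 + 0 = 1/2

H(A) = -[(5/12)·log₂(5/12) + (1/2)·log₂(1/2) + (1/12)·log₂(1/12)]
  = 0.5263 + 0.5000 + 0.2987
  = 1.3250 bits
H(B) = -[(1/2)·log₂(1/2) + (1/2)·log₂(1/2)]
  = 0.5000 + 0.5000
  = 1.0000 bits
H(A,B) = -[(5/12)·log₂(5/12) + (1/2)·log₂(1/2) + (1/12)·log₂(1/12)]
  = 0.5263 + 0.5000 + 0.2987
  = 1.3250 bits

I(A;B) = H(A) + H(B) - H(A,B)
  = 1.3250 + 1.0000 - 1.3250
  = 1.0000 bits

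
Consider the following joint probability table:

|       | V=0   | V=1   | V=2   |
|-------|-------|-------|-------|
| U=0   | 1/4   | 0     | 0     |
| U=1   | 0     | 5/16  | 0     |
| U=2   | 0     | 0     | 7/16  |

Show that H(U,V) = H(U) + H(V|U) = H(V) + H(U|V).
Marginal P(U) (row sums):
  P(U=0) = 1/4 + 0 + 0 = 1/4
  P(U=1) = 0 + 5/16 + 0 = 5/16
  P(U=2) = 0 + 0 + 7/16 = 7/16
Marginal P(V) (column sums):
  P(V=0) = 1/4 + 0 + 0 = 1/4
  P(V=1) = 0 + 5/16 + 0 = 5/16
  P(V=2) = 0 + 0 + 7/16 = 7/16

Decomposition 1: H(U) + H(V|U)
H(U) = -[(1/4)·log₂(1/4) + (5/16)·log₂(5/16) + (7/16)·log₂(7/16)]
  = 0.5000 + 0.5244 + 0.5218
  = 1.5462 bits
H(V|U) = -Σ P(U,V)·log₂ P(V|U), where P(V|U) = P(U,V) / P(U)
  (cells with P(U,V) = 0 contribute 0)
  (U=0,V=0): P(V|U) = (1/4)/(1/4) = 1;  -(1/4)·log₂(1) = 0.0000
  (U=1,V=1): P(V|U) = (5/16)/(5/16) = 1;  -(5/16)·log₂(1) = 0.0000
  (U=2,V=2): P(V|U) = (7/16)/(7/16) = 1;  -(7/16)·log₂(1) = 0.0000
H(V|U) = 0.0000 + 0.0000 + 0.0000
  = 0.0000 bits
H(U) + H(V|U) = 1.5462 + 0.0000 = 1.5462 bits

Decomposition 2: H(V) + H(U|V)
H(V) = -[(1/4)·log₂(1/4) + (5/16)·log₂(5/16) + (7/16)·log₂(7/16)]
  = 0.5000 + 0.5244 + 0.5218
  = 1.5462 bits
H(U|V) = -Σ P(U,V)·log₂ P(U|V), where P(U|V) = P(U,V) / P(V)
  (cells with P(U,V) = 0 contribute 0)
  (U=0,V=0): P(U|V) = (1/4)/(1/4) = 1;  -(1/4)·log₂(1) = 0.0000
  (U=1,V=1): P(U|V) = (5/16)/(5/16) = 1;  -(5/16)·log₂(1) = 0.0000
  (U=2,V=2): P(U|V) = (7/16)/(7/16) = 1;  -(7/16)·log₂(1) = 0.0000
H(U|V) = 0.0000 + 0.0000 + 0.0000
  = 0.0000 bits
H(V) + H(U|V) = 1.5462 + 0.0000 = 1.5462 bits

Direct computation of the joint entropy:
H(U,V) = -[(1/4)·log₂(1/4) + (5/16)·log₂(5/16) + (7/16)·log₂(7/16)]
  = 0.5000 + 0.5244 + 0.5218
  = 1.5462 bits

All three agree: H(U,V) = 1.5462 bits ✓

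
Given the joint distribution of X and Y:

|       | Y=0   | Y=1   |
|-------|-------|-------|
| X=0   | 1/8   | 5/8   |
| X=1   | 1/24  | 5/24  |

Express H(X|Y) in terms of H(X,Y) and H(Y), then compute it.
H(X|Y) = H(X,Y) - H(Y)

Marginal P(Y) (column sums):
  P(Y=0) = 1/8 + 1/24 = 1/6
  P(Y=1) = 5/8 + 5/24 = 5/6

H(X,Y) = -[(1/8)·log₂(1/8) + (5/8)·log₂(5/8) + (1/24)·log₂(1/24) + (5/24)·log₂(5/24)]
  = 0.3750 + 0.4238 + 0.1910 + 0.4715
  = 1.4613 bits
H(Y) = -[(1/6)·log₂(1/6) + (5/6)·log₂(5/6)]
  = 0.4308 + 0.2192
  = 0.6500 bits

H(X|Y) = 1.4613 - 0.6500 = 0.8113 bits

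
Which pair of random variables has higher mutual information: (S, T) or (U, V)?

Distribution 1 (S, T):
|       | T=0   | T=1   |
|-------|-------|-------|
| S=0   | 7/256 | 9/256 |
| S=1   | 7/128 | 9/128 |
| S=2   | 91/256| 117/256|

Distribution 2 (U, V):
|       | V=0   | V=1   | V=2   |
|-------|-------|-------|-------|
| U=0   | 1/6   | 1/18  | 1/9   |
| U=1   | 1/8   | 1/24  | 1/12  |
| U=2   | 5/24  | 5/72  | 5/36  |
Distribution 1 (S, T):
Marginal P(S) (row sums):
  P(S=0) = 7/256 + 9/256 = 1/16
  P(S=1) = 7/128 + 9/128 = 1/8
  P(S=2) = 91/256 + 117/256 = 13/16
Marginal P(T) (column sums):
  P(T=0) = 7/256 + 7/128 + 91/256 = 7/16
  P(T=1) = 9/256 + 9/128 + 117/256 = 9/16

H(S) = -[(1/16)·log₂(1/16) + (1/8)·log₂(1/8) + (13/16)·log₂(13/16)]
  = 0.2500 + 0.3750 + 0.2434
  = 0.8684 bits
H(T) = -[(7/16)·log₂(7/16) + (9/16)·log₂(9/16)]
  = 0.5218 + 0.4669
  = 0.9887 bits
H(S,T) = -[(7/256)·log₂(7/256) + (9/256)·log₂(9/256) + (7/128)·log₂(7/128) + (9/128)·log₂(9/128) + (91/256)·log₂(91/256) + (117/256)·log₂(117/256)]
  = 0.1420 + 0.1698 + 0.2293 + 0.2693 + 0.5304 + 0.5163
  = 1.8571 bits

I(S;T) = H(S) + H(T) - H(S,T)
  = 0.8684 + 0.9887 - 1.8571
  = 0.0000 bits

Distribution 2 (U, V):
Marginal P(U) (row sums):
  P(U=0) = 1/6 + 1/18 + 1/9 = 1/3
  P(U=1) = 1/8 + 1/24 + 1/12 = 1/4
  P(U=2) = 5/24 + 5/72 + 5/36 = 5/12
Marginal P(V) (column sums):
  P(V=0) = 1/6 + 1/8 + 5/24 = 1/2
  P(V=1) = 1/18 + 1/24 + 5/72 = 1/6
  P(V=2) = 1/9 + 1/12 + 5/36 = 1/3

H(U) = -[(1/3)·log₂(1/3) + (1/4)·log₂(1/4) + (5/12)·log₂(5/12)]
  = 0.5283 + 0.5000 + 0.5263
  = 1.5546 bits
H(V) = -[(1/2)·log₂(1/2) + (1/6)·log₂(1/6) + (1/3)·log₂(1/3)]
  = 0.5000 + 0.4308 + 0.5283
  = 1.4591 bits
H(U,V) = -[(1/6)·log₂(1/6) + (1/18)·log₂(1/18) + (1/9)·log₂(1/9) + (1/8)·log₂(1/8) + (1/24)·log₂(1/24) + (1/12)·log₂(1/12) + (5/24)·log₂(5/24) + (5/72)·log₂(5/72) + (5/36)·log₂(5/36)]
  = 0.4308 + 0.2317 + 0.3522 + 0.3750 + 0.1910 + 0.2987 + 0.4715 + 0.2672 + 0.3956
  = 3.0137 bits

I(U;V) = H(U) + H(V) - H(U,V)
  = 1.5546 + 1.4591 - 3.0137
  = 0.0000 bits

Both joint tables factor as the product of their marginals, so I(S;T) = I(U;V) = 0 bits: neither is larger (both pairs are independent).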